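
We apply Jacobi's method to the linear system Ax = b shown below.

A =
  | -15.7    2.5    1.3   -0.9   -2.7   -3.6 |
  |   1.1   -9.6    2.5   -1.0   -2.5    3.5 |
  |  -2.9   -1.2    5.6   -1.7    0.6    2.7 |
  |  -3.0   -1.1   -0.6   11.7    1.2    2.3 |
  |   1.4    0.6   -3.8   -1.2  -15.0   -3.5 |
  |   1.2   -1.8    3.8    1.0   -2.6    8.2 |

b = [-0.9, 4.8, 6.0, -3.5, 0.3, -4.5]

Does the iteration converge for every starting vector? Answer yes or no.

Split A = D + L + U, D = diag(-15.7, -9.6, 5.6, 11.7, -15, 8.2).
T_J = -D⁻¹(L+U): T[3,0] = -(-3)/(11.7) = +0.2564; T[3,3] = 0.
  T[0,:] = [+0.0000, +0.1592, +0.0828, -0.0573, -0.1720, -0.2293]
  T[1,:] = [+0.1146, +0.0000, +0.2604, -0.1042, -0.2604, +0.3646]
  T[2,:] = [+0.5179, +0.2143, +0.0000, +0.3036, -0.1071, -0.4821]
  T[3,:] = [+0.2564, +0.0940, +0.0513, +0.0000, -0.1026, -0.1966]
  T[4,:] = [+0.0933, +0.0400, -0.2533, -0.0800, +0.0000, -0.2333]
  T[5,:] = [-0.1463, +0.2195, -0.4634, -0.1220, +0.3171, +0.0000]
eigenvalue magnitudes: 0.7215, 0.3743, 0.3563, 0.3563, 0.2894, 0.0788.
ρ = 0.7215; 0.7215 < 1, so it converges for any x₀.

yes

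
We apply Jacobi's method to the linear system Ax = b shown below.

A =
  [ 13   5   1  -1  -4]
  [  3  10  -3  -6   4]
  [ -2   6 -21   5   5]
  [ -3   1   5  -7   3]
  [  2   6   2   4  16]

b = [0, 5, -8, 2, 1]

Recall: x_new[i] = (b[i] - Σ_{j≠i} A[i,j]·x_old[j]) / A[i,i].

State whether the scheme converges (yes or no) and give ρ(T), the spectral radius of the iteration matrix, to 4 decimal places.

Split A = D + L + U, D = diag(13, 10, -21, -7, 16).
Jacobi: T = -D⁻¹(L+U), T[4,2] = -(2)/(16) = -0.1250; T[4,4] = 0.
  T[0,:] = [+0.0000  -0.3846  -0.0769  +0.0769  +0.3077]
  T[1,:] = [-0.3000  +0.0000  +0.3000  +0.6000  -0.4000]
  T[2,:] = [-0.0952  +0.2857  +0.0000  +0.2381  +0.2381]
  T[3,:] = [-0.4286  +0.1429  +0.7143  +0.0000  +0.4286]
  T[4,:] = [-0.1250  -0.3750  -0.1250  -0.2500  +0.0000]
|λ(T)| sorted: 0.8569, 0.5005, 0.5005, 0.4050, 0.4050.
ρ(T) = max|λ| = 0.8569; 0.8569 < 1: convergent.

yes, ρ = 0.8569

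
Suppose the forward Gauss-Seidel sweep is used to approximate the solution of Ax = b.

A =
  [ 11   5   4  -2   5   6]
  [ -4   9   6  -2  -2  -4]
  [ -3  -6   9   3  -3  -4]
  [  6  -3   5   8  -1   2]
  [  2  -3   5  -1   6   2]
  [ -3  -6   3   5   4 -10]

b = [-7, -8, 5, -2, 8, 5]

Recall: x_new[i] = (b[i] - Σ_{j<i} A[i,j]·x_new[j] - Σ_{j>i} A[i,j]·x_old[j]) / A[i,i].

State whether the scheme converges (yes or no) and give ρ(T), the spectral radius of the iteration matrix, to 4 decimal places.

no, ρ = 1.3645

Diagonal D = diag(11, 9, 9, 8, 6, -10); L, U strict lower/upper.
GS T = -(D+L)⁻¹U: row 0 first, T[0,2] = -(4)/(11) = -0.3636; later rows by forward substitution.
  T[0,:] = [+0.0000 -0.4545 -0.3636 +0.1818 -0.4545 -0.5455]
  T[1,:] = [+0.0000 -0.2020 -0.8283 +0.3030 +0.0202 +0.2020]
  T[2,:] = [+0.0000 -0.2862 -0.6734 -0.0707 +0.1953 +0.3973]
  T[3,:] = [+0.0000 +0.4440 +0.3830 +0.0215 +0.3514 -0.0135]
  T[4,:] = [+0.0000 +0.3630 +0.3321 +0.1534 +0.0574 -0.3838]
  T[5,:] = [+0.0000 +0.5389 +0.7284 -0.1855 +0.3815 +0.0013]
|roots of det(T-λI)|: 1.3645, 0.4217, 0.2288, 0.2288, 0.0419, 0.0000.
spectral radius ρ = 1.3645; 1.3645 > 1 ⇒ diverges.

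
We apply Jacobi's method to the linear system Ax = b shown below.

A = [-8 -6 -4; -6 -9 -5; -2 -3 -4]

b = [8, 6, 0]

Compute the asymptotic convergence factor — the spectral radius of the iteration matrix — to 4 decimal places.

1.2395

Write A = D+L+U with D = diag(-8, -9, -4).
T_J = -D⁻¹(L+U): T[2,1] = -(-3)/(-4) = -0.7500; T[2,2] = 0.
  T[0,:] = [+0.0000 -0.7500 -0.5000]
  T[1,:] = [-0.6667 +0.0000 -0.5556]
  T[2,:] = [-0.5000 -0.7500 +0.0000]
eigenvalue magnitudes: 1.2395, 0.7395, 0.5000.
ρ(T) = max|λ| = 1.2395; 1.2395 > 1: divergent.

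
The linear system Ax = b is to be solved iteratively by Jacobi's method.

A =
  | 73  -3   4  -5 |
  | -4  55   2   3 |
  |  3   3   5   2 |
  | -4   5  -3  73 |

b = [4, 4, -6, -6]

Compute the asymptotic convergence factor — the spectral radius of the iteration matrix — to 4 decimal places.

0.2254

Write A = D+L+U with D = diag(73, 55, 5, 73).
Jacobi T = -D⁻¹(L+U): T[1,2] = -(2)/(55) = -0.0364; T[1,1] = 0.
  T[0,:] = [+0.0000 +0.0411 -0.0548 +0.0685]
  T[1,:] = [+0.0727 +0.0000 -0.0364 -0.0545]
  T[2,:] = [-0.6000 -0.6000 +0.0000 -0.4000]
  T[3,:] = [+0.0548 -0.0685 +0.0411 +0.0000]
eigenvalue magnitudes: 0.2254, 0.1648, 0.1648, 0.0817.
ρ(T) = max|λ| = 0.2254; 0.2254 < 1: convergent.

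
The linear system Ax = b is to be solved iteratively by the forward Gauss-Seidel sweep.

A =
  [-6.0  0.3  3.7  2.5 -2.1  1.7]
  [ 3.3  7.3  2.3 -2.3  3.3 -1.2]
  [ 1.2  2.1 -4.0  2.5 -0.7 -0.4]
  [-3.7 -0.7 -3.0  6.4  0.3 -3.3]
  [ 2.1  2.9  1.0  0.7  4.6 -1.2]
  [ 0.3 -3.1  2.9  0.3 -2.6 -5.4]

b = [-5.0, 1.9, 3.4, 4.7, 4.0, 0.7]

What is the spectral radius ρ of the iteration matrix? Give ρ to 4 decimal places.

Split A = D + L + U, D = diag(-6, 7.3, -4, 6.4, 4.6, -5.4).
Gauss-Seidel: T = -(D+L)⁻¹U, row 0 first, T[0,2] = -(3.7)/(-6) = +0.6167; later rows by forward substitution.
  T[0,:] = [+0.0000 +0.0500 +0.6167 +0.4167 -0.3500 +0.2833]
  T[1,:] = [+0.0000 -0.0226 -0.5938 +0.1267 -0.2938 +0.0363]
  T[2,:] = [+0.0000 +0.0031 -0.1268 +0.8165 -0.4343 +0.0041]
  T[3,:] = [+0.0000 +0.0279 +0.2321 +0.6375 -0.4849 +0.6853]
  T[4,:] = [+0.0000 -0.0135 +0.0851 -0.5446 +0.5132 +0.0035]
  T[5,:] = [+0.0000 +0.0255 +0.2790 +0.6865 -0.3580 +0.0335]
eigenvalue magnitudes: 1.5048, 0.3943, 0.3943, 0.2180, 0.0001, 0.0000.
spectral radius ρ = 1.5048; 1.5048 > 1 ⇒ diverges.

1.5048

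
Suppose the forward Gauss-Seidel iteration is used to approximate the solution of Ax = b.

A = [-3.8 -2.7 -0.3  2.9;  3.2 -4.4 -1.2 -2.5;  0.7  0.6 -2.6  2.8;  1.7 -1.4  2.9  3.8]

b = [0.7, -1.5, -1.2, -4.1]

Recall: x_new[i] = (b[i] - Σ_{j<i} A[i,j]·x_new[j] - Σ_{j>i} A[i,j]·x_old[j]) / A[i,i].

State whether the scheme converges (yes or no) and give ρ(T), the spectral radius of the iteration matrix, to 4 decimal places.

Diagonal D = diag(-3.8, -4.4, -2.6, 3.8); L, U strict lower/upper.
T_GS = -(D+L)⁻¹U: row 0 first, T[0,1] = -(-2.7)/(-3.8) = -0.7105; later rows by forward substitution.
  T[0,:] = [+0.0000 -0.7105 -0.0789 +0.7632]
  T[1,:] = [+0.0000 -0.5167 -0.3301 -0.0132]
  T[2,:] = [+0.0000 -0.3105 -0.0974 +1.2794]
  T[3,:] = [+0.0000 +0.3645 -0.0119 -1.3226]
|eigenvalues of T|: 1.4400, 0.2546, 0.2546, 0.0000.
ρ(T) = max|λ| = 1.4400; 1.4400 > 1 ⇒ diverges.

no, ρ = 1.4400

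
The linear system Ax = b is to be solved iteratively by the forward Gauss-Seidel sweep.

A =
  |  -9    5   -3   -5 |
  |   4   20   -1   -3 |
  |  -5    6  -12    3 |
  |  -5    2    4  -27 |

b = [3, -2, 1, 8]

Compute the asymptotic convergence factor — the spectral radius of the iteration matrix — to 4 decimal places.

A = D + L + U where D = diag(-9, 20, -12, -27).
GS T = -(D+L)⁻¹U: row 0 first, T[0,3] = -(-5)/(-9) = -0.5556; later rows by forward substitution.
  T[0,:] = [+0.0000 +0.5556 -0.3333 -0.5556]
  T[1,:] = [+0.0000 -0.1111 +0.1167 +0.2611]
  T[2,:] = [+0.0000 -0.2870 +0.1972 +0.6120]
  T[3,:] = [+0.0000 -0.1536 +0.0996 +0.2129]
|λ(T)| sorted: 0.2383, 0.1098, 0.0491, 0.0000.
ρ(T) = max|λ| = 0.2383; 0.2383 < 1: convergent.

0.2383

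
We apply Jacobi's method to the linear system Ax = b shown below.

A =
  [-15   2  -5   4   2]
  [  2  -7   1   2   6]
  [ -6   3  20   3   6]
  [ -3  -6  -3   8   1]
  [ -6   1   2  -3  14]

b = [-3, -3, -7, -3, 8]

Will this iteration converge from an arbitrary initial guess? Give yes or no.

yes

Split A = D + L + U, D = diag(-15, -7, 20, 8, 14).
Jacobi T = -D⁻¹(L+U): T[4,3] = -(-3)/(14) = +0.2143; T[4,4] = 0.
  T[0,:] = [+0.0000  +0.1333  -0.3333  +0.2667  +0.1333]
  T[1,:] = [+0.2857  +0.0000  +0.1429  +0.2857  +0.8571]
  T[2,:] = [+0.3000  -0.1500  +0.0000  -0.1500  -0.3000]
  T[3,:] = [+0.3750  +0.7500  +0.3750  +0.0000  -0.1250]
  T[4,:] = [+0.4286  -0.0714  -0.1429  +0.2143  +0.0000]
|roots of det(T-λI)|: 0.8606, 0.5514, 0.5514, 0.2552, 0.2552.
spectral radius ρ = 0.8606; 0.8606 < 1: convergent.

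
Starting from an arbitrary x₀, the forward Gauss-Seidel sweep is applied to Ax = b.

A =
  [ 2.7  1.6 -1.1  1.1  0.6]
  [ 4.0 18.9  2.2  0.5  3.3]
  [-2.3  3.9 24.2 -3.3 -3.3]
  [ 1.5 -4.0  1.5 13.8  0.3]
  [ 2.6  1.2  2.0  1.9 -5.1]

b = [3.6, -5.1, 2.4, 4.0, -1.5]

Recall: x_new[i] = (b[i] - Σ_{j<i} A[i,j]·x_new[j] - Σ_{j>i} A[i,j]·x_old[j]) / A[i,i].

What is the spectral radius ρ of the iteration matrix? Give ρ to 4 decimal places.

Diagonal D = diag(2.7, 18.9, 24.2, 13.8, -5.1); L, U strict lower/upper.
GS T = -(D+L)⁻¹U: row 0 first, T[0,2] = -(-1.1)/(2.7) = +0.4074; later rows by forward substitution.
  T[0,:] = [+0.0000, -0.5926, +0.4074, -0.4074, -0.2222]
  T[1,:] = [+0.0000, +0.1254, -0.2026, +0.0598, -0.1276]
  T[2,:] = [+0.0000, -0.0765, +0.0714, +0.0880, +0.1358]
  T[3,:] = [+0.0000, +0.1091, -0.1108, +0.0520, -0.0493]
  T[4,:] = [+0.0000, -0.2620, +0.1467, -0.1397, -0.1084]
moduli |λ_i(T)| = 0.3701, 0.1988, 0.0562, 0.0252, 0.0000.
ρ = 0.3701; 0.3701 < 1 ⇒ converges.

0.3701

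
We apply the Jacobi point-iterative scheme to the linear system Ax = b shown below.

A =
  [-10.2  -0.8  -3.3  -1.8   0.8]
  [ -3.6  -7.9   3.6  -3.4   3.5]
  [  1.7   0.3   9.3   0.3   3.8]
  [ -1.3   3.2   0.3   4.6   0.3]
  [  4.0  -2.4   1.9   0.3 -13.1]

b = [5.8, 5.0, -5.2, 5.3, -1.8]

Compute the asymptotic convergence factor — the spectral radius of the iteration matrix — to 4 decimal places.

0.5841

Diagonal D = diag(-10.2, -7.9, 9.3, 4.6, -13.1); L, U strict lower/upper.
T_J = -D⁻¹(L+U): T[4,3] = -(0.3)/(-13.1) = +0.0229; T[4,4] = 0.
  T[0,:] = [+0.0000 -0.0784 -0.3235 -0.1765 +0.0784]
  T[1,:] = [-0.4557 +0.0000 +0.4557 -0.4304 +0.4430]
  T[2,:] = [-0.1828 -0.0323 +0.0000 -0.0323 -0.4086]
  T[3,:] = [+0.2826 -0.6957 -0.0652 +0.0000 -0.0652]
  T[4,:] = [+0.3053 -0.1832 +0.1450 +0.0229 +0.0000]
|roots of det(T-λI)|: 0.5841, 0.4860, 0.4124, 0.4124, 0.3538.
spectral radius ρ = 0.5841; 0.5841 < 1 ⇒ converges.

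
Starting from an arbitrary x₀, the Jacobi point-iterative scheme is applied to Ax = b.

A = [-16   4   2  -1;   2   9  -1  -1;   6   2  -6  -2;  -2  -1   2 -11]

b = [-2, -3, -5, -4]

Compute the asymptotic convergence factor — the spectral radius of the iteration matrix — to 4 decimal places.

0.3598

Diagonal D = diag(-16, 9, -6, -11); L, U strict lower/upper.
Jacobi: T = -D⁻¹(L+U), T[3,0] = -(-2)/(-11) = -0.1818; T[3,3] = 0.
  T[0,:] = [+0.0000, +0.2500, +0.1250, -0.0625]
  T[1,:] = [-0.2222, +0.0000, +0.1111, +0.1111]
  T[2,:] = [+1.0000, +0.3333, +0.0000, -0.3333]
  T[3,:] = [-0.1818, -0.0909, +0.1818, +0.0000]
|λ(T)| sorted: 0.3598, 0.2265, 0.2265, 0.2165.
spectral radius ρ = 0.3598; 0.3598 < 1, so it converges for any x₀.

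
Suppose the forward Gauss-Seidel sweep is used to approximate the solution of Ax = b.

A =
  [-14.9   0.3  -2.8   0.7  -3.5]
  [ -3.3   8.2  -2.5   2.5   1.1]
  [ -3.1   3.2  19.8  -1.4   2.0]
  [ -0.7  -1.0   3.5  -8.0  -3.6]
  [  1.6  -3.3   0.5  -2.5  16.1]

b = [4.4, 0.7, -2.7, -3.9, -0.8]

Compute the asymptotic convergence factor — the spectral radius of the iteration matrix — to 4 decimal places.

Diagonal D = diag(-14.9, 8.2, 19.8, -8, 16.1); L, U strict lower/upper.
T_GS = -(D+L)⁻¹U: row 0 first, T[0,1] = -(0.3)/(-14.9) = +0.0201; later rows by forward substitution.
  T[0,:] = [+0.0000  +0.0201  -0.1879  +0.0470  -0.2349]
  T[1,:] = [+0.0000  +0.0081  +0.2293  -0.2860  -0.2287]
  T[2,:] = [+0.0000  +0.0018  -0.0665  +0.1243  -0.1008]
  T[3,:] = [+0.0000  -0.0020  -0.0413  +0.0860  -0.4450]
  T[4,:] = [+0.0000  -0.0007  +0.0613  -0.0538  -0.0895]
eigenvalue magnitudes: 0.2077, 0.0816, 0.0816, 0.0140, 0.0000.
ρ(T) = max|λ| = 0.2077; 0.2077 < 1, so it converges for any x₀.

0.2077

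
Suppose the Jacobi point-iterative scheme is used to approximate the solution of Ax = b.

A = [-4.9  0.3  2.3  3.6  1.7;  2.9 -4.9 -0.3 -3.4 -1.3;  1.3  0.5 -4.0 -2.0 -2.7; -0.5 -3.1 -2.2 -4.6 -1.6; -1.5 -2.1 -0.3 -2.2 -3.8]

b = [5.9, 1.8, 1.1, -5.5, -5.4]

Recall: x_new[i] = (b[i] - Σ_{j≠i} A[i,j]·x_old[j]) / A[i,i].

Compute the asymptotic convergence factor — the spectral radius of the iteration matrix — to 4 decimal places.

1.3238

Split A = D + L + U, D = diag(-4.9, -4.9, -4, -4.6, -3.8).
Jacobi T = -D⁻¹(L+U): T[4,1] = -(-2.1)/(-3.8) = -0.5526; T[4,4] = 0.
  T[0,:] = [+0.0000, +0.0612, +0.4694, +0.7347, +0.3469]
  T[1,:] = [+0.5918, +0.0000, -0.0612, -0.6939, -0.2653]
  T[2,:] = [+0.3250, +0.1250, +0.0000, -0.5000, -0.6750]
  T[3,:] = [-0.1087, -0.6739, -0.4783, +0.0000, -0.3478]
  T[4,:] = [-0.3947, -0.5526, -0.0789, -0.5789, +0.0000]
eigenvalue magnitudes: 1.3238, 0.7190, 0.7190, 0.4429, 0.4429.
spectral radius ρ = 1.3238; 1.3238 > 1 ⇒ diverges.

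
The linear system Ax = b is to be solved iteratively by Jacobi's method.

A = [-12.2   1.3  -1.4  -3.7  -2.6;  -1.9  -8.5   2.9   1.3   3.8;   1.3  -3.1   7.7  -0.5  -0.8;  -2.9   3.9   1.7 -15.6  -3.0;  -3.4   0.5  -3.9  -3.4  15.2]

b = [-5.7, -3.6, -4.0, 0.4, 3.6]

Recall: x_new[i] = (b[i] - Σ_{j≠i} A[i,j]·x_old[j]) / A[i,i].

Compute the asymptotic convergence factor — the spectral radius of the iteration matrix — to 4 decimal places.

A = D + L + U where D = diag(-12.2, -8.5, 7.7, -15.6, 15.2).
Jacobi T = -D⁻¹(L+U): T[0,1] = -(1.3)/(-12.2) = +0.1066; T[0,0] = 0.
  T[0,:] = [+0.0000, +0.1066, -0.1148, -0.3033, -0.2131]
  T[1,:] = [-0.2235, +0.0000, +0.3412, +0.1529, +0.4471]
  T[2,:] = [-0.1688, +0.4026, +0.0000, +0.0649, +0.1039]
  T[3,:] = [-0.1859, +0.2500, +0.1090, +0.0000, -0.1923]
  T[4,:] = [+0.2237, -0.0329, +0.2566, +0.2237, +0.0000]
|λ(T)| sorted: 0.6256, 0.4697, 0.4697, 0.2442, 0.1478.
ρ = 0.6256; 0.6256 < 1, so it converges for any x₀.

0.6256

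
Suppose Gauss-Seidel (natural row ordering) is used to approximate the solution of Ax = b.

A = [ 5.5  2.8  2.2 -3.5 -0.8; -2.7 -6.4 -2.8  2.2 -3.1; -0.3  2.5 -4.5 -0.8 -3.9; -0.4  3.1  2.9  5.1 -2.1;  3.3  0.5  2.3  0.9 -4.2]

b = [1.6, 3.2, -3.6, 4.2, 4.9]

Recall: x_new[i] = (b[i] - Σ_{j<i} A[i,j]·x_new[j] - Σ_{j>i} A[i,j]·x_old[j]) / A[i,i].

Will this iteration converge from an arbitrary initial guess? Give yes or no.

Write A = D+L+U with D = diag(5.5, -6.4, -4.5, 5.1, -4.2).
GS T = -(D+L)⁻¹U: row 0 first, T[0,1] = -(2.8)/(5.5) = -0.5091; later rows by forward substitution.
  T[0,:] = [+0.0000 -0.5091 -0.4000 +0.6364 +0.1455]
  T[1,:] = [+0.0000 +0.2148 -0.2687 +0.0753 -0.5457]
  T[2,:] = [+0.0000 +0.1533 -0.1226 -0.1784 -1.1796]
  T[3,:] = [+0.0000 -0.2576 +0.2017 +0.1056 +1.4256]
  T[4,:] = [+0.0000 -0.3457 -0.3702 +0.4339 -0.2911]
|λ(T)| sorted: 1.2480, 0.8975, 0.2957, 0.0387, 0.0000.
spectral radius ρ = 1.2480; 1.2480 > 1: divergent.

no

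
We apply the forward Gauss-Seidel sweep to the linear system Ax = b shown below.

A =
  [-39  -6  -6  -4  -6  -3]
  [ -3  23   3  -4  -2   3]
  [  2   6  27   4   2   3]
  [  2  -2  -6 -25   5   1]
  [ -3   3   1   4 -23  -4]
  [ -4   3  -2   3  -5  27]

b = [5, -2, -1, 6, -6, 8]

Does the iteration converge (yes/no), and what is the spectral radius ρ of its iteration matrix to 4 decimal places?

A = D + L + U where D = diag(-39, 23, 27, -25, -23, 27).
Gauss-Seidel: T = -(D+L)⁻¹U, row 0 first, T[0,1] = -(-6)/(-39) = -0.1538; later rows by forward substitution.
  T[0,:] = [+0.0000, -0.1538, -0.1538, -0.1026, -0.1538, -0.0769]
  T[1,:] = [+0.0000, -0.0201, -0.1505, +0.1605, +0.0669, -0.1405]
  T[2,:] = [+0.0000, +0.0159, +0.0448, -0.1762, -0.0775, -0.0742]
  T[3,:] = [+0.0000, -0.0145, -0.0110, +0.0212, +0.2010, +0.0629]
  T[4,:] = [+0.0000, +0.0156, +0.0005, +0.0304, +0.0604, -0.1745]
  T[5,:] = [+0.0000, -0.0149, -0.0014, -0.0428, -0.0471, -0.0406]
eigenvalue magnitudes: 0.1989, 0.0953, 0.0953, 0.0921, 0.0921, 0.0000.
ρ(T) = max|λ| = 0.1989; 0.1989 < 1 ⇒ converges.

yes, ρ = 0.1989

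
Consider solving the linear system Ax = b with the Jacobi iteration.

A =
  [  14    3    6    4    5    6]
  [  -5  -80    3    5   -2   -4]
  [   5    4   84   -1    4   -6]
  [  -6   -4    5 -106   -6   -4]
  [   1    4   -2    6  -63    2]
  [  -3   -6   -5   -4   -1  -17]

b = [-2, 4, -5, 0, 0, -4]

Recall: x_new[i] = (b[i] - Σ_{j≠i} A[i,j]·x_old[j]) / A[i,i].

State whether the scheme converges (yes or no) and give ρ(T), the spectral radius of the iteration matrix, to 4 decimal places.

yes, ρ = 0.3766

A = D + L + U where D = diag(14, -80, 84, -106, -63, -17).
T_J = -D⁻¹(L+U): T[4,0] = -(1)/(-63) = +0.0159; T[4,4] = 0.
  T[0,:] = [+0.0000  -0.2143  -0.4286  -0.2857  -0.3571  -0.4286]
  T[1,:] = [-0.0625  +0.0000  +0.0375  +0.0625  -0.0250  -0.0500]
  T[2,:] = [-0.0595  -0.0476  +0.0000  +0.0119  -0.0476  +0.0714]
  T[3,:] = [-0.0566  -0.0377  +0.0472  +0.0000  -0.0566  -0.0377]
  T[4,:] = [+0.0159  +0.0635  -0.0317  +0.0952  +0.0000  +0.0317]
  T[5,:] = [-0.1765  -0.3529  -0.2941  -0.2353  -0.0588  +0.0000]
|roots of det(T-λI)|: 0.3766, 0.2417, 0.2417, 0.1306, 0.0622, 0.0054.
ρ(T) = max|λ| = 0.3766; 0.3766 < 1 ⇒ converges.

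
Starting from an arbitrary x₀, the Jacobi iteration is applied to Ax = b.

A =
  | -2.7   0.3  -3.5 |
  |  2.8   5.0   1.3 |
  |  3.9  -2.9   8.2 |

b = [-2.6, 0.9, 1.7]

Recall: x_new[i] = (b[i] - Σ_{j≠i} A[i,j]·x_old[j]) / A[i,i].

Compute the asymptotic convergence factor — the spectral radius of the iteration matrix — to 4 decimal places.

0.8778

Split A = D + L + U, D = diag(-2.7, 5, 8.2).
Jacobi T = -D⁻¹(L+U): T[2,0] = -(3.9)/(8.2) = -0.4756; T[2,2] = 0.
  T[0,:] = [+0.0000 +0.1111 -1.2963]
  T[1,:] = [-0.5600 +0.0000 -0.2600]
  T[2,:] = [-0.4756 +0.3537 +0.0000]
eigenvalue magnitudes: 0.8778, 0.5551, 0.5551.
spectral radius ρ = 0.8778; 0.8778 < 1: convergent.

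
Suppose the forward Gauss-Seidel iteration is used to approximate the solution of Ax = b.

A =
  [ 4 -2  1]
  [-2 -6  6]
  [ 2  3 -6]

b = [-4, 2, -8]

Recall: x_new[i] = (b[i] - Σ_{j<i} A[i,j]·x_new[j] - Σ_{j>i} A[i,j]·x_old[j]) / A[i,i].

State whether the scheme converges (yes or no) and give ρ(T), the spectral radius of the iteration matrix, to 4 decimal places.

yes, ρ = 0.5793

Let D = diag(4, -6, -6); L, U the strict triangles.
GS T = -(D+L)⁻¹U: row 0 first, T[0,1] = -(-2)/(4) = +0.5000; later rows by forward substitution.
  T[0,:] = [+0.0000, +0.5000, -0.2500]
  T[1,:] = [+0.0000, -0.1667, +1.0833]
  T[2,:] = [+0.0000, +0.0833, +0.4583]
eigenvalue magnitudes: 0.5793, 0.2877, 0.0000.
ρ = 0.5793; 0.5793 < 1, so it converges for any x₀.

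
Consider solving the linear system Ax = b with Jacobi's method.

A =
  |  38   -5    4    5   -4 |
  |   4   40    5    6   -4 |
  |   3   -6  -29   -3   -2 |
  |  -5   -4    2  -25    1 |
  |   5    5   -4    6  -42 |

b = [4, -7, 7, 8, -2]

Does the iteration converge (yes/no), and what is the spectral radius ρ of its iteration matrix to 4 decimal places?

yes, ρ = 0.2912

Write A = D+L+U with D = diag(38, 40, -29, -25, -42).
Jacobi: T = -D⁻¹(L+U), T[0,4] = -(-4)/(38) = +0.1053; T[0,0] = 0.
  T[0,:] = [+0.0000 +0.1316 -0.1053 -0.1316 +0.1053]
  T[1,:] = [-0.1000 +0.0000 -0.1250 -0.1500 +0.1000]
  T[2,:] = [+0.1034 -0.2069 +0.0000 -0.1034 -0.0690]
  T[3,:] = [-0.2000 -0.1600 +0.0800 +0.0000 +0.0400]
  T[4,:] = [+0.1190 +0.1190 -0.0952 +0.1429 +0.0000]
|eigenvalues of T|: 0.2912, 0.2276, 0.2276, 0.1423, 0.0355.
ρ = 0.2912; 0.2912 < 1, so it converges for any x₀.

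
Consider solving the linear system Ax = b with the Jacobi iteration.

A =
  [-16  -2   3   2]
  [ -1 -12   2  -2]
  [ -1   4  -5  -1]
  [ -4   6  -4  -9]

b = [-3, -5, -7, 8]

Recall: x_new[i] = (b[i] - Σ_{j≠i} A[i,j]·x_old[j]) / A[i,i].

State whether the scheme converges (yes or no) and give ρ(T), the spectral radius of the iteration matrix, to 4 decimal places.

yes, ρ = 0.4477

Let D = diag(-16, -12, -5, -9); L, U the strict triangles.
T_J = -D⁻¹(L+U): T[0,1] = -(-2)/(-16) = -0.1250; T[0,0] = 0.
  T[0,:] = [+0.0000 -0.1250 +0.1875 +0.1250]
  T[1,:] = [-0.0833 +0.0000 +0.1667 -0.1667]
  T[2,:] = [-0.2000 +0.8000 +0.0000 -0.2000]
  T[3,:] = [-0.4444 +0.6667 -0.4444 +0.0000]
moduli |λ_i(T)| = 0.4477, 0.3554, 0.3554, 0.2906.
ρ(T) = max|λ| = 0.4477; 0.4477 < 1, so it converges for any x₀.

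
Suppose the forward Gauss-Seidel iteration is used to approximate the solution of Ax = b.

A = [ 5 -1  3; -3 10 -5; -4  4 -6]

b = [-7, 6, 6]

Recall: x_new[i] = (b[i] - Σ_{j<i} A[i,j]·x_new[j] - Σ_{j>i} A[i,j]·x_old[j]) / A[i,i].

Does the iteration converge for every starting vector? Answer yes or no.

Diagonal D = diag(5, 10, -6); L, U strict lower/upper.
GS T = -(D+L)⁻¹U: row 0 first, T[0,2] = -(3)/(5) = -0.6000; later rows by forward substitution.
  T[0,:] = [+0.0000 +0.2000 -0.6000]
  T[1,:] = [+0.0000 +0.0600 +0.3200]
  T[2,:] = [+0.0000 -0.0933 +0.6133]
moduli |λ_i(T)| = 0.5527, 0.1206, 0.0000.
spectral radius ρ = 0.5527; 0.5527 < 1: convergent.

yes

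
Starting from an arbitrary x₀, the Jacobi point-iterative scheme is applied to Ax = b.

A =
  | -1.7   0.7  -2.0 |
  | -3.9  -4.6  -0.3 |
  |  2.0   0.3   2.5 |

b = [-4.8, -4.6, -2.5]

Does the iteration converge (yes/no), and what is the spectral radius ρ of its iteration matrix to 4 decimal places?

yes, ρ = 0.8461

Let D = diag(-1.7, -4.6, 2.5); L, U the strict triangles.
Jacobi: T = -D⁻¹(L+U), T[0,2] = -(-2)/(-1.7) = -1.1765; T[0,0] = 0.
  T[0,:] = [+0.0000 +0.4118 -1.1765]
  T[1,:] = [-0.8478 +0.0000 -0.0652]
  T[2,:] = [-0.8000 -0.1200 +0.0000]
|eigenvalues of T|: 0.8461, 0.6739, 0.1722.
ρ = 0.8461; 0.8461 < 1, so it converges for any x₀.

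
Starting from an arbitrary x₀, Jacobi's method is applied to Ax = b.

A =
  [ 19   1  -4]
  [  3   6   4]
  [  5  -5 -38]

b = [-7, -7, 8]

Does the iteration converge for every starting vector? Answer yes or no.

Write A = D+L+U with D = diag(19, 6, -38).
T_J = -D⁻¹(L+U): T[0,2] = -(-4)/(19) = +0.2105; T[0,0] = 0.
  T[0,:] = [+0.0000 -0.0526 +0.2105]
  T[1,:] = [-0.5000 +0.0000 -0.6667]
  T[2,:] = [+0.1316 -0.1316 +0.0000]
moduli |λ_i(T)| = 0.4298, 0.2715, 0.1583.
ρ(T) = max|λ| = 0.4298; 0.4298 < 1, so it converges for any x₀.

yes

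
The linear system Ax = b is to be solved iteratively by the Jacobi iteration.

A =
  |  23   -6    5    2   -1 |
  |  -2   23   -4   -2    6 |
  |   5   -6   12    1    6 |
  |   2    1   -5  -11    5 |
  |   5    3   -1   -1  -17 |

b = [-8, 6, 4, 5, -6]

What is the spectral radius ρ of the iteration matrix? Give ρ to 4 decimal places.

0.5866

Write A = D+L+U with D = diag(23, 23, 12, -11, -17).
Jacobi T = -D⁻¹(L+U): T[2,4] = -(6)/(12) = -0.5000; T[2,2] = 0.
  T[0,:] = [+0.0000  +0.2609  -0.2174  -0.0870  +0.0435]
  T[1,:] = [+0.0870  +0.0000  +0.1739  +0.0870  -0.2609]
  T[2,:] = [-0.4167  +0.5000  +0.0000  -0.0833  -0.5000]
  T[3,:] = [+0.1818  +0.0909  -0.4545  +0.0000  +0.4545]
  T[4,:] = [+0.2941  +0.1765  -0.0588  -0.0588  +0.0000]
|roots of det(T-λI)|: 0.5866, 0.2554, 0.2267, 0.2267, 0.0280.
spectral radius ρ = 0.5866; 0.5866 < 1, so it converges for any x₀.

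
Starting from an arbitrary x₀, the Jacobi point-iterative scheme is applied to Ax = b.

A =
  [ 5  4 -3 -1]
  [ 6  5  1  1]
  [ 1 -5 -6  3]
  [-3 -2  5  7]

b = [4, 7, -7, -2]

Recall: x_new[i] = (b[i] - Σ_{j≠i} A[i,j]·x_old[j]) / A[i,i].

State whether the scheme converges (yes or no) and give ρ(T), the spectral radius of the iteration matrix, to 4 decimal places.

Diagonal D = diag(5, 5, -6, 7); L, U strict lower/upper.
Jacobi: T = -D⁻¹(L+U), T[2,3] = -(3)/(-6) = +0.5000; T[2,2] = 0.
  T[0,:] = [+0.0000  -0.8000  +0.6000  +0.2000]
  T[1,:] = [-1.2000  +0.0000  -0.2000  -0.2000]
  T[2,:] = [+0.1667  -0.8333  +0.0000  +0.5000]
  T[3,:] = [+0.4286  +0.2857  -0.7143  +0.0000]
moduli |λ_i(T)| = 1.2151, 0.5640, 0.4596, 0.4596.
spectral radius ρ = 1.2151; 1.2151 > 1 ⇒ diverges.

no, ρ = 1.2151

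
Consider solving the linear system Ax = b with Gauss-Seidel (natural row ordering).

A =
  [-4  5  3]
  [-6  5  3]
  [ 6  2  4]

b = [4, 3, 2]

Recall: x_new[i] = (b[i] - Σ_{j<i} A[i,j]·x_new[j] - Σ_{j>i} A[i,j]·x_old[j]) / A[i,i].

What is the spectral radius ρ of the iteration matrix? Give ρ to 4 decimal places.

1.1791

A = D + L + U where D = diag(-4, 5, 4).
T_GS = -(D+L)⁻¹U: row 0 first, T[0,2] = -(3)/(-4) = +0.7500; later rows by forward substitution.
  T[0,:] = [+0.0000, +1.2500, +0.7500]
  T[1,:] = [+0.0000, +1.5000, +0.3000]
  T[2,:] = [+0.0000, -2.6250, -1.2750]
moduli |λ_i(T)| = 1.1791, 0.9541, 0.0000.
ρ = 1.1791; 1.1791 > 1, so it fails to converge.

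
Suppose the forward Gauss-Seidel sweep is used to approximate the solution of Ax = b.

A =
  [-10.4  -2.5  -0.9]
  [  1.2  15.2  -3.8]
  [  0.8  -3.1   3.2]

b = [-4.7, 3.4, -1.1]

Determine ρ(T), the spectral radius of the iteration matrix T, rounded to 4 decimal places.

Split A = D + L + U, D = diag(-10.4, 15.2, 3.2).
T_GS = -(D+L)⁻¹U: row 0 first, T[0,2] = -(-0.9)/(-10.4) = -0.0865; later rows by forward substitution.
  T[0,:] = [+0.0000, -0.2404, -0.0865]
  T[1,:] = [+0.0000, +0.0190, +0.2568]
  T[2,:] = [+0.0000, +0.0785, +0.2704]
moduli |λ_i(T)| = 0.3344, 0.0449, 0.0000.
ρ(T) = max|λ| = 0.3344; 0.3344 < 1: convergent.

0.3344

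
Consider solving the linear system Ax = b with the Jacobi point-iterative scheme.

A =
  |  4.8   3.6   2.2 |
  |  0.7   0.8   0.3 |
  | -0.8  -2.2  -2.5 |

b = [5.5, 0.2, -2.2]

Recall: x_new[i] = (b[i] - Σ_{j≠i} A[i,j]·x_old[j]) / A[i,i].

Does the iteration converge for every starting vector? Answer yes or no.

no

A = D + L + U where D = diag(4.8, 0.8, -2.5).
T_J = -D⁻¹(L+U): T[2,0] = -(-0.8)/(-2.5) = -0.3200; T[2,2] = 0.
  T[0,:] = [+0.0000, -0.7500, -0.4583]
  T[1,:] = [-0.8750, +0.0000, -0.3750]
  T[2,:] = [-0.3200, -0.8800, +0.0000]
|eigenvalues of T|: 1.2228, 0.7189, 0.5039.
ρ = 1.2228; 1.2228 > 1: divergent.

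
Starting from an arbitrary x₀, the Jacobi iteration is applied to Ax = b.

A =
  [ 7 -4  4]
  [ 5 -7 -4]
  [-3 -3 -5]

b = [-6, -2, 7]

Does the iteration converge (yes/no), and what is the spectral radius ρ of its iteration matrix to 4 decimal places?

no, ρ = 1.2078

A = D + L + U where D = diag(7, -7, -5).
T_J = -D⁻¹(L+U): T[0,2] = -(4)/(7) = -0.5714; T[0,0] = 0.
  T[0,:] = [+0.0000, +0.5714, -0.5714]
  T[1,:] = [+0.7143, +0.0000, -0.5714]
  T[2,:] = [-0.6000, -0.6000, +0.0000]
|λ(T)| sorted: 1.2078, 0.6041, 0.6041.
spectral radius ρ = 1.2078; 1.2078 > 1 ⇒ diverges.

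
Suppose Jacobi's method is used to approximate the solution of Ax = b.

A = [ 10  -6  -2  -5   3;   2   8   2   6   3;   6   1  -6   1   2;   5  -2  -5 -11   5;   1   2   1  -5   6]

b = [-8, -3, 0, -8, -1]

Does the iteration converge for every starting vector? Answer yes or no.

no

Split A = D + L + U, D = diag(10, 8, -6, -11, 6).
Jacobi T = -D⁻¹(L+U): T[1,2] = -(2)/(8) = -0.2500; T[1,1] = 0.
  T[0,:] = [+0.0000 +0.6000 +0.2000 +0.5000 -0.3000]
  T[1,:] = [-0.2500 +0.0000 -0.2500 -0.7500 -0.3750]
  T[2,:] = [+1.0000 +0.1667 +0.0000 +0.1667 +0.3333]
  T[3,:] = [+0.4545 -0.1818 -0.4545 +0.0000 +0.4545]
  T[4,:] = [-0.1667 -0.3333 -0.1667 +0.8333 +0.0000]
|roots of det(T-λI)|: 1.1539, 0.8341, 0.6632, 0.6632, 0.2819.
ρ(T) = max|λ| = 1.1539; 1.1539 > 1: divergent.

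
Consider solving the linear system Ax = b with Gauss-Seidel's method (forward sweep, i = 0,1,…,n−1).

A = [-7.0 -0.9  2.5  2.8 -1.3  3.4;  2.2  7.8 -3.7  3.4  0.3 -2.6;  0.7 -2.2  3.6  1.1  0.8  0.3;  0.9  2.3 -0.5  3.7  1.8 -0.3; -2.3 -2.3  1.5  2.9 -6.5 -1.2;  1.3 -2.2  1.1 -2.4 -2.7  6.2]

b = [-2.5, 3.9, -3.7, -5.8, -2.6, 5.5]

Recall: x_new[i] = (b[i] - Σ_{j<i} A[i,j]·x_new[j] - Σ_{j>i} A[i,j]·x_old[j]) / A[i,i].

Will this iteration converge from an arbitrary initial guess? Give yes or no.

Split A = D + L + U, D = diag(-7, 7.8, 3.6, 3.7, -6.5, 6.2).
GS T = -(D+L)⁻¹U: row 0 first, T[0,3] = -(2.8)/(-7) = +0.4000; later rows by forward substitution.
  T[0,:] = [+0.0000, -0.1286, +0.3571, +0.4000, -0.1857, +0.4857]
  T[1,:] = [+0.0000, +0.0363, +0.3736, -0.5487, +0.0139, +0.1963]
  T[2,:] = [+0.0000, +0.0472, +0.1589, -0.7187, -0.1776, -0.0578]
  T[3,:] = [+0.0000, +0.0151, -0.2977, +0.1467, -0.4740, -0.1669]
  T[4,:] = [+0.0000, +0.0503, -0.3547, -0.0478, -0.1917, -0.5138]
  T[5,:] = [+0.0000, +0.0592, -0.2402, -0.1151, -0.1915, -0.3103]
eigenvalue magnitudes: 0.8997, 0.4896, 0.2079, 0.0619, 0.0619, 0.0000.
ρ(T) = max|λ| = 0.8997; 0.8997 < 1 ⇒ converges.

yes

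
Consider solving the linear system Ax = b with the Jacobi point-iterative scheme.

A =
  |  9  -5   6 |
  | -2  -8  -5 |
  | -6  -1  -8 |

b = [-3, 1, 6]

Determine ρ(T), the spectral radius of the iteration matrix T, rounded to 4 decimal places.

0.8493

A = D + L + U where D = diag(9, -8, -8).
Jacobi: T = -D⁻¹(L+U), T[1,2] = -(-5)/(-8) = -0.6250; T[1,1] = 0.
  T[0,:] = [+0.0000  +0.5556  -0.6667]
  T[1,:] = [-0.2500  +0.0000  -0.6250]
  T[2,:] = [-0.7500  -0.1250  +0.0000]
|roots of det(T-λI)|: 0.8493, 0.5311, 0.5311.
ρ(T) = max|λ| = 0.8493; 0.8493 < 1 ⇒ converges.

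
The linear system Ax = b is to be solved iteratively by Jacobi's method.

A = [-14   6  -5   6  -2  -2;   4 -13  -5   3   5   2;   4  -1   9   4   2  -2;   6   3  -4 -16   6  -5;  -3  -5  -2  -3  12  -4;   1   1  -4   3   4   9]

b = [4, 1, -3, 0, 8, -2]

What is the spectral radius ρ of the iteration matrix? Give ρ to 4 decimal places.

Let D = diag(-14, -13, 9, -16, 12, 9); L, U the strict triangles.
T_J = -D⁻¹(L+U): T[5,1] = -(1)/(9) = -0.1111; T[5,5] = 0.
  T[0,:] = [+0.0000, +0.4286, -0.3571, +0.4286, -0.1429, -0.1429]
  T[1,:] = [+0.3077, +0.0000, -0.3846, +0.2308, +0.3846, +0.1538]
  T[2,:] = [-0.4444, +0.1111, +0.0000, -0.4444, -0.2222, +0.2222]
  T[3,:] = [+0.3750, +0.1875, -0.2500, +0.0000, +0.3750, -0.3125]
  T[4,:] = [+0.2500, +0.4167, +0.1667, +0.2500, +0.0000, +0.3333]
  T[5,:] = [-0.1111, -0.1111, +0.4444, -0.3333, -0.4444, +0.0000]
|λ(T)| sorted: 1.1602, 0.5342, 0.5342, 0.5155, 0.3003, 0.3003.
ρ(T) = max|λ| = 1.1602; 1.1602 > 1: divergent.

1.1602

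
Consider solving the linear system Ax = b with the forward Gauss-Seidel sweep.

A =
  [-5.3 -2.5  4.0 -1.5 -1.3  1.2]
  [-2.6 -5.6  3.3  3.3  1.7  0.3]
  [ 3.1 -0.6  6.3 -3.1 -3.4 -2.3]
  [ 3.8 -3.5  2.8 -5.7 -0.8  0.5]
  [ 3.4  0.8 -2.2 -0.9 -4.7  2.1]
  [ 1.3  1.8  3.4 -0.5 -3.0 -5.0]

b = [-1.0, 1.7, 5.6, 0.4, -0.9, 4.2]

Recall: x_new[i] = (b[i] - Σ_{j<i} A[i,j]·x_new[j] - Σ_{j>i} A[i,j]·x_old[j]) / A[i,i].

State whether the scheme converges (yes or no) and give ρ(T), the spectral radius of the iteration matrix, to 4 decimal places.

A = D + L + U where D = diag(-5.3, -5.6, 6.3, -5.7, -4.7, -5).
Gauss-Seidel: T = -(D+L)⁻¹U, row 0 first, T[0,5] = -(1.2)/(-5.3) = +0.2264; later rows by forward substitution.
  T[0,:] = [+0.0000, -0.4717, +0.7547, -0.2830, -0.2453, +0.2264]
  T[1,:] = [+0.0000, +0.2190, +0.2389, +0.7207, +0.4175, -0.0515]
  T[2,:] = [+0.0000, +0.2530, -0.3486, +0.7000, +0.7001, +0.2488]
  T[3,:] = [+0.0000, -0.3247, +0.1852, -0.2874, -0.2163, +0.3925]
  T[4,:] = [+0.0000, -0.3602, +0.7143, -0.3547, -0.3927, +0.4102]
  T[5,:] = [+0.0000, +0.3768, -0.4020, +0.9034, +0.8198, -0.0759]
eigenvalue magnitudes: 1.3823, 0.5944, 0.2410, 0.1061, 0.1061, 0.0000.
spectral radius ρ = 1.3823; 1.3823 > 1, so it fails to converge.

no, ρ = 1.3823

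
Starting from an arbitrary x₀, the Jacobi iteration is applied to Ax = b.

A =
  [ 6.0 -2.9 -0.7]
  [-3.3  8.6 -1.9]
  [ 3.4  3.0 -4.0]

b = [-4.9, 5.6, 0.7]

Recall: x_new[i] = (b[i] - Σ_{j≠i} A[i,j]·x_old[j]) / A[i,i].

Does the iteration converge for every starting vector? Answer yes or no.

yes

Split A = D + L + U, D = diag(6, 8.6, -4).
T_J = -D⁻¹(L+U): T[0,1] = -(-2.9)/(6) = +0.4833; T[0,0] = 0.
  T[0,:] = [+0.0000 +0.4833 +0.1167]
  T[1,:] = [+0.3837 +0.0000 +0.2209]
  T[2,:] = [+0.8500 +0.7500 +0.0000]
|eigenvalues of T|: 0.7808, 0.3991, 0.3991.
ρ(T) = max|λ| = 0.7808; 0.7808 < 1: convergent.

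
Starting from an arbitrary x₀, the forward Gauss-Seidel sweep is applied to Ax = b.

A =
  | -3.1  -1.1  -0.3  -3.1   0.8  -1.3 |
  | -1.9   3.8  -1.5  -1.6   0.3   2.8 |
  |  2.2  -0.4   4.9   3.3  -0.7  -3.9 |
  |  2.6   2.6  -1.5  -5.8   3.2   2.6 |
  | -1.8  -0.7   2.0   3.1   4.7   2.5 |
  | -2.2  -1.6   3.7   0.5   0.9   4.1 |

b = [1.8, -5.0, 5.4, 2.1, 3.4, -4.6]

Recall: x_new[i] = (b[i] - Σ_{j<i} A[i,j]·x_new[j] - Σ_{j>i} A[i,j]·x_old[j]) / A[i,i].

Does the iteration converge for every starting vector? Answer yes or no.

no

Split A = D + L + U, D = diag(-3.1, 3.8, 4.9, -5.8, 4.7, 4.1).
GS T = -(D+L)⁻¹U: row 0 first, T[0,5] = -(-1.3)/(-3.1) = -0.4194; later rows by forward substitution.
  T[0,:] = [+0.0000, -0.3548, -0.0968, -1.0000, +0.2581, -0.4194]
  T[1,:] = [+0.0000, -0.1774, +0.3463, -0.0789, +0.0501, -0.9465]
  T[2,:] = [+0.0000, +0.1448, +0.0717, -0.2309, +0.0311, +0.9069]
  T[3,:] = [+0.0000, -0.2761, +0.0933, -0.4239, +0.6818, -0.3986]
  T[4,:] = [+0.0000, -0.0419, -0.0776, -0.0168, -0.3566, -0.9565]
  T[5,:] = [+0.0000, -0.3475, +0.0242, -0.3036, +0.1251, -1.1543]
|λ(T)| sorted: 1.4181, 0.4940, 0.4940, 0.2072, 0.2072, 0.0000.
spectral radius ρ = 1.4181; 1.4181 > 1, so it fails to converge.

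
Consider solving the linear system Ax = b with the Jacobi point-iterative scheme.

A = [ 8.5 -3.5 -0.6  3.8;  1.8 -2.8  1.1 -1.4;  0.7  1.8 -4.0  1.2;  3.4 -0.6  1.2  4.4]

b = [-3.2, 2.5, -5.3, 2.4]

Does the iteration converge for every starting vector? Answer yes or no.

Let D = diag(8.5, -2.8, -4, 4.4); L, U the strict triangles.
T_J = -D⁻¹(L+U): T[0,1] = -(-3.5)/(8.5) = +0.4118; T[0,0] = 0.
  T[0,:] = [+0.0000 +0.4118 +0.0706 -0.4471]
  T[1,:] = [+0.6429 +0.0000 +0.3929 -0.5000]
  T[2,:] = [+0.1750 +0.4500 +0.0000 +0.3000]
  T[3,:] = [-0.7727 +0.1364 -0.2727 +0.0000]
|eigenvalues of T|: 0.9442, 0.5606, 0.5606, 0.0709.
ρ(T) = max|λ| = 0.9442; 0.9442 < 1 ⇒ converges.

yes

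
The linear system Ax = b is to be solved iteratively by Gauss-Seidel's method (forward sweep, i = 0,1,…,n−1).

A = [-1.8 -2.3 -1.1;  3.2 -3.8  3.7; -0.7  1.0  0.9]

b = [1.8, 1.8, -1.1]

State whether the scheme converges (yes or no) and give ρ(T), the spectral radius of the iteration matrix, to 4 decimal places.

no, ρ = 1.3384

Write A = D+L+U with D = diag(-1.8, -3.8, 0.9).
Gauss-Seidel: T = -(D+L)⁻¹U, row 0 first, T[0,2] = -(-1.1)/(-1.8) = -0.6111; later rows by forward substitution.
  T[0,:] = [+0.0000, -1.2778, -0.6111]
  T[1,:] = [+0.0000, -1.0760, +0.4591]
  T[2,:] = [+0.0000, +0.2018, -0.9854]
|λ(T)| sorted: 1.3384, 0.7230, 0.0000.
ρ(T) = max|λ| = 1.3384; 1.3384 > 1, so it fails to converge.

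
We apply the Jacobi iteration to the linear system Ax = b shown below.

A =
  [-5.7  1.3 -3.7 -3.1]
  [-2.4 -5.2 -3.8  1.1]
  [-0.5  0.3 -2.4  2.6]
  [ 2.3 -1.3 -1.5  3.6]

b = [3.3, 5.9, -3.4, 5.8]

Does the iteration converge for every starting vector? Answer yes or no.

no

Split A = D + L + U, D = diag(-5.7, -5.2, -2.4, 3.6).
Jacobi T = -D⁻¹(L+U): T[0,1] = -(1.3)/(-5.7) = +0.2281; T[0,0] = 0.
  T[0,:] = [+0.0000 +0.2281 -0.6491 -0.5439]
  T[1,:] = [-0.4615 +0.0000 -0.7308 +0.2115]
  T[2,:] = [-0.2083 +0.1250 +0.0000 +1.0833]
  T[3,:] = [-0.6389 +0.3611 +0.4167 +0.0000]
|eigenvalues of T|: 1.1565, 0.8865, 0.5332, 0.5332.
ρ = 1.1565; 1.1565 > 1 ⇒ diverges.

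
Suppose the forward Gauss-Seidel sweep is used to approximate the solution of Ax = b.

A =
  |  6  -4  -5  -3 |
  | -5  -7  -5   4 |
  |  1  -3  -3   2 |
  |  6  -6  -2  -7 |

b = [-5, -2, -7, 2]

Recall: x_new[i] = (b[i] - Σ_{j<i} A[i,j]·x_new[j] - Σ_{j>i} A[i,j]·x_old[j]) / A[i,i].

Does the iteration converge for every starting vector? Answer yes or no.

no

Split A = D + L + U, D = diag(6, -7, -3, -7).
GS T = -(D+L)⁻¹U: row 0 first, T[0,1] = -(-4)/(6) = +0.6667; later rows by forward substitution.
  T[0,:] = [+0.0000, +0.6667, +0.8333, +0.5000]
  T[1,:] = [+0.0000, -0.4762, -1.3095, +0.2143]
  T[2,:] = [+0.0000, +0.6984, +1.5873, +0.6190]
  T[3,:] = [+0.0000, +0.7800, +1.3832, +0.0680]
eigenvalue magnitudes: 1.5712, 0.6560, 0.2640, 0.0000.
ρ(T) = max|λ| = 1.5712; 1.5712 > 1, so it fails to converge.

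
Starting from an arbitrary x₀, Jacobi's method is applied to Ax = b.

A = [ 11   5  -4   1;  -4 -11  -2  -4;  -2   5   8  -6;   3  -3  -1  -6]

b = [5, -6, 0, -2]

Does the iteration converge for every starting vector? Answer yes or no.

yes

Write A = D+L+U with D = diag(11, -11, 8, -6).
T_J = -D⁻¹(L+U): T[1,0] = -(-4)/(-11) = -0.3636; T[1,1] = 0.
  T[0,:] = [+0.0000 -0.4545 +0.3636 -0.0909]
  T[1,:] = [-0.3636 +0.0000 -0.1818 -0.3636]
  T[2,:] = [+0.2500 -0.6250 +0.0000 +0.7500]
  T[3,:] = [+0.5000 -0.5000 -0.1667 +0.0000]
|eigenvalues of T|: 0.9406, 0.5313, 0.5313, 0.4734.
ρ = 0.9406; 0.9406 < 1 ⇒ converges.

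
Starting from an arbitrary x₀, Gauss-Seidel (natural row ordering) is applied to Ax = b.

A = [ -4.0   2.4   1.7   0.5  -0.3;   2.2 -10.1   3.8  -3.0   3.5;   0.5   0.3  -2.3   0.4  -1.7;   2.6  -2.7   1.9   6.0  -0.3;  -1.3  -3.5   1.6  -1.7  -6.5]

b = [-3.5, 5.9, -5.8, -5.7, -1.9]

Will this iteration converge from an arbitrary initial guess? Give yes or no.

yes

A = D + L + U where D = diag(-4, -10.1, -2.3, 6, -6.5).
GS T = -(D+L)⁻¹U: row 0 first, T[0,1] = -(2.4)/(-4) = +0.6000; later rows by forward substitution.
  T[0,:] = [+0.0000 +0.6000 +0.4250 +0.1250 -0.0750]
  T[1,:] = [+0.0000 +0.1307 +0.4688 -0.2698 +0.3302]
  T[2,:] = [+0.0000 +0.1475 +0.1535 +0.1659 -0.7124]
  T[3,:] = [+0.0000 -0.2479 -0.0218 -0.2281 +0.4567]
  T[4,:] = [+0.0000 -0.0892 -0.2939 +0.2208 -0.4576]
|eigenvalues of T|: 0.8898, 0.5726, 0.0926, 0.0083, 0.0000.
ρ(T) = max|λ| = 0.8898; 0.8898 < 1 ⇒ converges.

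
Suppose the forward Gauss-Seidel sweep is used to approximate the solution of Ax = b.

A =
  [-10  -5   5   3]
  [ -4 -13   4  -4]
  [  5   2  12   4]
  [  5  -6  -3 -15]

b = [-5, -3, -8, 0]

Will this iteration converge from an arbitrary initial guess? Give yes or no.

yes

Diagonal D = diag(-10, -13, 12, -15); L, U strict lower/upper.
T_GS = -(D+L)⁻¹U: row 0 first, T[0,2] = -(5)/(-10) = +0.5000; later rows by forward substitution.
  T[0,:] = [+0.0000, -0.5000, +0.5000, +0.3000]
  T[1,:] = [+0.0000, +0.1538, +0.1538, -0.4000]
  T[2,:] = [+0.0000, +0.1827, -0.2340, -0.3917]
  T[3,:] = [+0.0000, -0.2647, +0.1519, +0.3383]
|eigenvalues of T|: 0.5590, 0.1749, 0.1749, 0.0000.
ρ = 0.5590; 0.5590 < 1 ⇒ converges.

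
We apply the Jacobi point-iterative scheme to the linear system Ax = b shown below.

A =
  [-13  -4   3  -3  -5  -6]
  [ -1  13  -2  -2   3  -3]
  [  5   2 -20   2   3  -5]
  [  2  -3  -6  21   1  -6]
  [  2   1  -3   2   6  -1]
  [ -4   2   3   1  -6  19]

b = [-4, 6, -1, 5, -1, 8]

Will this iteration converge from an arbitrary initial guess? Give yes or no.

yes

Write A = D+L+U with D = diag(-13, 13, -20, 21, 6, 19).
Jacobi: T = -D⁻¹(L+U), T[2,0] = -(5)/(-20) = +0.2500; T[2,2] = 0.
  T[0,:] = [+0.0000 -0.3077 +0.2308 -0.2308 -0.3846 -0.4615]
  T[1,:] = [+0.0769 +0.0000 +0.1538 +0.1538 -0.2308 +0.2308]
  T[2,:] = [+0.2500 +0.1000 +0.0000 +0.1000 +0.1500 -0.2500]
  T[3,:] = [-0.0952 +0.1429 +0.2857 +0.0000 -0.0476 +0.2857]
  T[4,:] = [-0.3333 -0.1667 +0.5000 -0.3333 +0.0000 +0.1667]
  T[5,:] = [+0.2105 -0.1053 -0.1579 -0.0526 +0.3158 +0.0000]
moduli |λ_i(T)| = 0.8356, 0.4010, 0.4010, 0.3268, 0.3268, 0.0873.
spectral radius ρ = 0.8356; 0.8356 < 1: convergent.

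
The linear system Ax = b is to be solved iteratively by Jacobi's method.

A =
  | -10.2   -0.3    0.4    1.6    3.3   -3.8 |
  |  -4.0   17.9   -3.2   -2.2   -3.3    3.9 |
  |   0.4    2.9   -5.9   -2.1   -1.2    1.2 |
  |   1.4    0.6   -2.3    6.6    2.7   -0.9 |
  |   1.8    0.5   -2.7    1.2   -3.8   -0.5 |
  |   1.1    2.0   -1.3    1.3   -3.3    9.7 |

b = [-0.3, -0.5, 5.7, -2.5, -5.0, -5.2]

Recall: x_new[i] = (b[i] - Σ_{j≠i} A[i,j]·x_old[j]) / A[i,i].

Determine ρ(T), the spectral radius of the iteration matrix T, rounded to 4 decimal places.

0.8256

Let D = diag(-10.2, 17.9, -5.9, 6.6, -3.8, 9.7); L, U the strict triangles.
Jacobi T = -D⁻¹(L+U): T[3,2] = -(-2.3)/(6.6) = +0.3485; T[3,3] = 0.
  T[0,:] = [+0.0000  -0.0294  +0.0392  +0.1569  +0.3235  -0.3725]
  T[1,:] = [+0.2235  +0.0000  +0.1788  +0.1229  +0.1844  -0.2179]
  T[2,:] = [+0.0678  +0.4915  +0.0000  -0.3559  -0.2034  +0.2034]
  T[3,:] = [-0.2121  -0.0909  +0.3485  +0.0000  -0.4091  +0.1364]
  T[4,:] = [+0.4737  +0.1316  -0.7105  +0.3158  +0.0000  -0.1316]
  T[5,:] = [-0.1134  -0.2062  +0.1340  -0.1340  +0.3402  +0.0000]
|eigenvalues of T|: 0.8256, 0.6853, 0.6853, 0.4026, 0.1736, 0.0231.
ρ(T) = max|λ| = 0.8256; 0.8256 < 1 ⇒ converges.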